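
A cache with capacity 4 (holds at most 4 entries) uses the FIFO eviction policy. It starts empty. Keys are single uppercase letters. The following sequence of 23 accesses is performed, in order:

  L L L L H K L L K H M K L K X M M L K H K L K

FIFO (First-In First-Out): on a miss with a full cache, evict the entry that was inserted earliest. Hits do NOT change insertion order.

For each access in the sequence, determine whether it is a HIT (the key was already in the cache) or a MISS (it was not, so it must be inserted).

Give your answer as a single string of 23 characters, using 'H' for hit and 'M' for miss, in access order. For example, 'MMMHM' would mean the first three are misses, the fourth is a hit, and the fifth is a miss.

Answer: MHHHMMHHHHMHHHMHHMHMMHH

Derivation:
FIFO simulation (capacity=4):
  1. access L: MISS. Cache (old->new): [L]
  2. access L: HIT. Cache (old->new): [L]
  3. access L: HIT. Cache (old->new): [L]
  4. access L: HIT. Cache (old->new): [L]
  5. access H: MISS. Cache (old->new): [L H]
  6. access K: MISS. Cache (old->new): [L H K]
  7. access L: HIT. Cache (old->new): [L H K]
  8. access L: HIT. Cache (old->new): [L H K]
  9. access K: HIT. Cache (old->new): [L H K]
  10. access H: HIT. Cache (old->new): [L H K]
  11. access M: MISS. Cache (old->new): [L H K M]
  12. access K: HIT. Cache (old->new): [L H K M]
  13. access L: HIT. Cache (old->new): [L H K M]
  14. access K: HIT. Cache (old->new): [L H K M]
  15. access X: MISS, evict L. Cache (old->new): [H K M X]
  16. access M: HIT. Cache (old->new): [H K M X]
  17. access M: HIT. Cache (old->new): [H K M X]
  18. access L: MISS, evict H. Cache (old->new): [K M X L]
  19. access K: HIT. Cache (old->new): [K M X L]
  20. access H: MISS, evict K. Cache (old->new): [M X L H]
  21. access K: MISS, evict M. Cache (old->new): [X L H K]
  22. access L: HIT. Cache (old->new): [X L H K]
  23. access K: HIT. Cache (old->new): [X L H K]
Total: 15 hits, 8 misses, 4 evictions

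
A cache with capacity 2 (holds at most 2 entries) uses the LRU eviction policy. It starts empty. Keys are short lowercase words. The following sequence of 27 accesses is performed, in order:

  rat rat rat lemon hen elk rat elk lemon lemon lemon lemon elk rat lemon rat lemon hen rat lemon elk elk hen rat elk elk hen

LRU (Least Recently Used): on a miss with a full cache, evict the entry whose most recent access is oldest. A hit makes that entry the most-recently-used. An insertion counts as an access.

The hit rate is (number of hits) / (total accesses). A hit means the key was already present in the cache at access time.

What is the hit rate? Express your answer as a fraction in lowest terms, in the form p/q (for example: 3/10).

Answer: 11/27

Derivation:
LRU simulation (capacity=2):
  1. access rat: MISS. Cache (LRU->MRU): [rat]
  2. access rat: HIT. Cache (LRU->MRU): [rat]
  3. access rat: HIT. Cache (LRU->MRU): [rat]
  4. access lemon: MISS. Cache (LRU->MRU): [rat lemon]
  5. access hen: MISS, evict rat. Cache (LRU->MRU): [lemon hen]
  6. access elk: MISS, evict lemon. Cache (LRU->MRU): [hen elk]
  7. access rat: MISS, evict hen. Cache (LRU->MRU): [elk rat]
  8. access elk: HIT. Cache (LRU->MRU): [rat elk]
  9. access lemon: MISS, evict rat. Cache (LRU->MRU): [elk lemon]
  10. access lemon: HIT. Cache (LRU->MRU): [elk lemon]
  11. access lemon: HIT. Cache (LRU->MRU): [elk lemon]
  12. access lemon: HIT. Cache (LRU->MRU): [elk lemon]
  13. access elk: HIT. Cache (LRU->MRU): [lemon elk]
  14. access rat: MISS, evict lemon. Cache (LRU->MRU): [elk rat]
  15. access lemon: MISS, evict elk. Cache (LRU->MRU): [rat lemon]
  16. access rat: HIT. Cache (LRU->MRU): [lemon rat]
  17. access lemon: HIT. Cache (LRU->MRU): [rat lemon]
  18. access hen: MISS, evict rat. Cache (LRU->MRU): [lemon hen]
  19. access rat: MISS, evict lemon. Cache (LRU->MRU): [hen rat]
  20. access lemon: MISS, evict hen. Cache (LRU->MRU): [rat lemon]
  21. access elk: MISS, evict rat. Cache (LRU->MRU): [lemon elk]
  22. access elk: HIT. Cache (LRU->MRU): [lemon elk]
  23. access hen: MISS, evict lemon. Cache (LRU->MRU): [elk hen]
  24. access rat: MISS, evict elk. Cache (LRU->MRU): [hen rat]
  25. access elk: MISS, evict hen. Cache (LRU->MRU): [rat elk]
  26. access elk: HIT. Cache (LRU->MRU): [rat elk]
  27. access hen: MISS, evict rat. Cache (LRU->MRU): [elk hen]
Total: 11 hits, 16 misses, 14 evictions

Hit rate = 11/27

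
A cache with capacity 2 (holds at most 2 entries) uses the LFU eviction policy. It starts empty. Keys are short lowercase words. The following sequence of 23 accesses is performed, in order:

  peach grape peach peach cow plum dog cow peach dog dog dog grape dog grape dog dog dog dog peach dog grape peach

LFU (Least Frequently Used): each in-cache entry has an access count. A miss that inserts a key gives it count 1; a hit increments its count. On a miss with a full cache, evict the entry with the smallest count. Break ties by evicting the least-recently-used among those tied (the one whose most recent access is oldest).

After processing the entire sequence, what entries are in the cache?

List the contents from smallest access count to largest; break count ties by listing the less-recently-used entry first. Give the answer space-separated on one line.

Answer: peach dog

Derivation:
LFU simulation (capacity=2):
  1. access peach: MISS. Cache: [peach(c=1)]
  2. access grape: MISS. Cache: [peach(c=1) grape(c=1)]
  3. access peach: HIT, count now 2. Cache: [grape(c=1) peach(c=2)]
  4. access peach: HIT, count now 3. Cache: [grape(c=1) peach(c=3)]
  5. access cow: MISS, evict grape(c=1). Cache: [cow(c=1) peach(c=3)]
  6. access plum: MISS, evict cow(c=1). Cache: [plum(c=1) peach(c=3)]
  7. access dog: MISS, evict plum(c=1). Cache: [dog(c=1) peach(c=3)]
  8. access cow: MISS, evict dog(c=1). Cache: [cow(c=1) peach(c=3)]
  9. access peach: HIT, count now 4. Cache: [cow(c=1) peach(c=4)]
  10. access dog: MISS, evict cow(c=1). Cache: [dog(c=1) peach(c=4)]
  11. access dog: HIT, count now 2. Cache: [dog(c=2) peach(c=4)]
  12. access dog: HIT, count now 3. Cache: [dog(c=3) peach(c=4)]
  13. access grape: MISS, evict dog(c=3). Cache: [grape(c=1) peach(c=4)]
  14. access dog: MISS, evict grape(c=1). Cache: [dog(c=1) peach(c=4)]
  15. access grape: MISS, evict dog(c=1). Cache: [grape(c=1) peach(c=4)]
  16. access dog: MISS, evict grape(c=1). Cache: [dog(c=1) peach(c=4)]
  17. access dog: HIT, count now 2. Cache: [dog(c=2) peach(c=4)]
  18. access dog: HIT, count now 3. Cache: [dog(c=3) peach(c=4)]
  19. access dog: HIT, count now 4. Cache: [peach(c=4) dog(c=4)]
  20. access peach: HIT, count now 5. Cache: [dog(c=4) peach(c=5)]
  21. access dog: HIT, count now 5. Cache: [peach(c=5) dog(c=5)]
  22. access grape: MISS, evict peach(c=5). Cache: [grape(c=1) dog(c=5)]
  23. access peach: MISS, evict grape(c=1). Cache: [peach(c=1) dog(c=5)]
Total: 10 hits, 13 misses, 11 evictions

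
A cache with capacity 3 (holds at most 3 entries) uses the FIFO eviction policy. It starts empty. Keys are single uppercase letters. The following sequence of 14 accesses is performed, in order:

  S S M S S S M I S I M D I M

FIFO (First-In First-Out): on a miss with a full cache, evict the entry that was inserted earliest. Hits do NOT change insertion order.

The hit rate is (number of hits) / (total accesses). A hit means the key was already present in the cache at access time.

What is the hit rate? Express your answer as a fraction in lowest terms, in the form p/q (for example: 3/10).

FIFO simulation (capacity=3):
  1. access S: MISS. Cache (old->new): [S]
  2. access S: HIT. Cache (old->new): [S]
  3. access M: MISS. Cache (old->new): [S M]
  4. access S: HIT. Cache (old->new): [S M]
  5. access S: HIT. Cache (old->new): [S M]
  6. access S: HIT. Cache (old->new): [S M]
  7. access M: HIT. Cache (old->new): [S M]
  8. access I: MISS. Cache (old->new): [S M I]
  9. access S: HIT. Cache (old->new): [S M I]
  10. access I: HIT. Cache (old->new): [S M I]
  11. access M: HIT. Cache (old->new): [S M I]
  12. access D: MISS, evict S. Cache (old->new): [M I D]
  13. access I: HIT. Cache (old->new): [M I D]
  14. access M: HIT. Cache (old->new): [M I D]
Total: 10 hits, 4 misses, 1 evictions

Hit rate = 10/14 = 5/7

Answer: 5/7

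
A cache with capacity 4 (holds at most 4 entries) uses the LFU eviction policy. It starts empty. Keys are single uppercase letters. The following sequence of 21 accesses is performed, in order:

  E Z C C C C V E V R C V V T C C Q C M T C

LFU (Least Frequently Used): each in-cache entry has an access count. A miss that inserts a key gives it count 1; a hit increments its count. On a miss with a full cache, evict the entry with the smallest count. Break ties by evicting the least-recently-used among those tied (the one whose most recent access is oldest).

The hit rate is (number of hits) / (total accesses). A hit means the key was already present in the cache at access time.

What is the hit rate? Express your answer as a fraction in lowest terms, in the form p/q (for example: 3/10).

Answer: 4/7

Derivation:
LFU simulation (capacity=4):
  1. access E: MISS. Cache: [E(c=1)]
  2. access Z: MISS. Cache: [E(c=1) Z(c=1)]
  3. access C: MISS. Cache: [E(c=1) Z(c=1) C(c=1)]
  4. access C: HIT, count now 2. Cache: [E(c=1) Z(c=1) C(c=2)]
  5. access C: HIT, count now 3. Cache: [E(c=1) Z(c=1) C(c=3)]
  6. access C: HIT, count now 4. Cache: [E(c=1) Z(c=1) C(c=4)]
  7. access V: MISS. Cache: [E(c=1) Z(c=1) V(c=1) C(c=4)]
  8. access E: HIT, count now 2. Cache: [Z(c=1) V(c=1) E(c=2) C(c=4)]
  9. access V: HIT, count now 2. Cache: [Z(c=1) E(c=2) V(c=2) C(c=4)]
  10. access R: MISS, evict Z(c=1). Cache: [R(c=1) E(c=2) V(c=2) C(c=4)]
  11. access C: HIT, count now 5. Cache: [R(c=1) E(c=2) V(c=2) C(c=5)]
  12. access V: HIT, count now 3. Cache: [R(c=1) E(c=2) V(c=3) C(c=5)]
  13. access V: HIT, count now 4. Cache: [R(c=1) E(c=2) V(c=4) C(c=5)]
  14. access T: MISS, evict R(c=1). Cache: [T(c=1) E(c=2) V(c=4) C(c=5)]
  15. access C: HIT, count now 6. Cache: [T(c=1) E(c=2) V(c=4) C(c=6)]
  16. access C: HIT, count now 7. Cache: [T(c=1) E(c=2) V(c=4) C(c=7)]
  17. access Q: MISS, evict T(c=1). Cache: [Q(c=1) E(c=2) V(c=4) C(c=7)]
  18. access C: HIT, count now 8. Cache: [Q(c=1) E(c=2) V(c=4) C(c=8)]
  19. access M: MISS, evict Q(c=1). Cache: [M(c=1) E(c=2) V(c=4) C(c=8)]
  20. access T: MISS, evict M(c=1). Cache: [T(c=1) E(c=2) V(c=4) C(c=8)]
  21. access C: HIT, count now 9. Cache: [T(c=1) E(c=2) V(c=4) C(c=9)]
Total: 12 hits, 9 misses, 5 evictions

Hit rate = 12/21 = 4/7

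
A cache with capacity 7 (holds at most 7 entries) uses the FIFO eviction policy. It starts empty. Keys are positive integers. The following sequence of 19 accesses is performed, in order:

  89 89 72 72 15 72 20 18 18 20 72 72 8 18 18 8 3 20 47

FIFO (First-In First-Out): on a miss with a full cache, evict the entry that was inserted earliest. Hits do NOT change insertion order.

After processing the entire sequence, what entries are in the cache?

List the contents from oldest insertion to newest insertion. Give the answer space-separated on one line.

FIFO simulation (capacity=7):
  1. access 89: MISS. Cache (old->new): [89]
  2. access 89: HIT. Cache (old->new): [89]
  3. access 72: MISS. Cache (old->new): [89 72]
  4. access 72: HIT. Cache (old->new): [89 72]
  5. access 15: MISS. Cache (old->new): [89 72 15]
  6. access 72: HIT. Cache (old->new): [89 72 15]
  7. access 20: MISS. Cache (old->new): [89 72 15 20]
  8. access 18: MISS. Cache (old->new): [89 72 15 20 18]
  9. access 18: HIT. Cache (old->new): [89 72 15 20 18]
  10. access 20: HIT. Cache (old->new): [89 72 15 20 18]
  11. access 72: HIT. Cache (old->new): [89 72 15 20 18]
  12. access 72: HIT. Cache (old->new): [89 72 15 20 18]
  13. access 8: MISS. Cache (old->new): [89 72 15 20 18 8]
  14. access 18: HIT. Cache (old->new): [89 72 15 20 18 8]
  15. access 18: HIT. Cache (old->new): [89 72 15 20 18 8]
  16. access 8: HIT. Cache (old->new): [89 72 15 20 18 8]
  17. access 3: MISS. Cache (old->new): [89 72 15 20 18 8 3]
  18. access 20: HIT. Cache (old->new): [89 72 15 20 18 8 3]
  19. access 47: MISS, evict 89. Cache (old->new): [72 15 20 18 8 3 47]
Total: 11 hits, 8 misses, 1 evictions

Answer: 72 15 20 18 8 3 47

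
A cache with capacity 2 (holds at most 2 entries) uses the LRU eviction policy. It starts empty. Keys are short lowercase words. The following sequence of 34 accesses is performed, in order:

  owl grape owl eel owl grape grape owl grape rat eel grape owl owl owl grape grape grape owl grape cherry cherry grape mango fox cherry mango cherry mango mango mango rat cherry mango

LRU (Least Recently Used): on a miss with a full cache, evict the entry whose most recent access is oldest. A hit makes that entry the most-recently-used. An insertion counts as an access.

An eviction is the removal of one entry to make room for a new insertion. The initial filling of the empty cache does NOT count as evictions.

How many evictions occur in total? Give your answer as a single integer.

LRU simulation (capacity=2):
  1. access owl: MISS. Cache (LRU->MRU): [owl]
  2. access grape: MISS. Cache (LRU->MRU): [owl grape]
  3. access owl: HIT. Cache (LRU->MRU): [grape owl]
  4. access eel: MISS, evict grape. Cache (LRU->MRU): [owl eel]
  5. access owl: HIT. Cache (LRU->MRU): [eel owl]
  6. access grape: MISS, evict eel. Cache (LRU->MRU): [owl grape]
  7. access grape: HIT. Cache (LRU->MRU): [owl grape]
  8. access owl: HIT. Cache (LRU->MRU): [grape owl]
  9. access grape: HIT. Cache (LRU->MRU): [owl grape]
  10. access rat: MISS, evict owl. Cache (LRU->MRU): [grape rat]
  11. access eel: MISS, evict grape. Cache (LRU->MRU): [rat eel]
  12. access grape: MISS, evict rat. Cache (LRU->MRU): [eel grape]
  13. access owl: MISS, evict eel. Cache (LRU->MRU): [grape owl]
  14. access owl: HIT. Cache (LRU->MRU): [grape owl]
  15. access owl: HIT. Cache (LRU->MRU): [grape owl]
  16. access grape: HIT. Cache (LRU->MRU): [owl grape]
  17. access grape: HIT. Cache (LRU->MRU): [owl grape]
  18. access grape: HIT. Cache (LRU->MRU): [owl grape]
  19. access owl: HIT. Cache (LRU->MRU): [grape owl]
  20. access grape: HIT. Cache (LRU->MRU): [owl grape]
  21. access cherry: MISS, evict owl. Cache (LRU->MRU): [grape cherry]
  22. access cherry: HIT. Cache (LRU->MRU): [grape cherry]
  23. access grape: HIT. Cache (LRU->MRU): [cherry grape]
  24. access mango: MISS, evict cherry. Cache (LRU->MRU): [grape mango]
  25. access fox: MISS, evict grape. Cache (LRU->MRU): [mango fox]
  26. access cherry: MISS, evict mango. Cache (LRU->MRU): [fox cherry]
  27. access mango: MISS, evict fox. Cache (LRU->MRU): [cherry mango]
  28. access cherry: HIT. Cache (LRU->MRU): [mango cherry]
  29. access mango: HIT. Cache (LRU->MRU): [cherry mango]
  30. access mango: HIT. Cache (LRU->MRU): [cherry mango]
  31. access mango: HIT. Cache (LRU->MRU): [cherry mango]
  32. access rat: MISS, evict cherry. Cache (LRU->MRU): [mango rat]
  33. access cherry: MISS, evict mango. Cache (LRU->MRU): [rat cherry]
  34. access mango: MISS, evict rat. Cache (LRU->MRU): [cherry mango]
Total: 18 hits, 16 misses, 14 evictions

Answer: 14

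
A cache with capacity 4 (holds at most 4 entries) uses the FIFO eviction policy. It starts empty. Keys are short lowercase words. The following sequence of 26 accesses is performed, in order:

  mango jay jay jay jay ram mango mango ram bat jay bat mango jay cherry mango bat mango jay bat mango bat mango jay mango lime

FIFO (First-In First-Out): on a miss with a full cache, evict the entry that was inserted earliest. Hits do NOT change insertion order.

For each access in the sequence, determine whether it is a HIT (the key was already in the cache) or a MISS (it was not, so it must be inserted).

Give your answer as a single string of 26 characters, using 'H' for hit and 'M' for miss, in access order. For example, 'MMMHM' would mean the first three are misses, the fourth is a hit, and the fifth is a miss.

FIFO simulation (capacity=4):
  1. access mango: MISS. Cache (old->new): [mango]
  2. access jay: MISS. Cache (old->new): [mango jay]
  3. access jay: HIT. Cache (old->new): [mango jay]
  4. access jay: HIT. Cache (old->new): [mango jay]
  5. access jay: HIT. Cache (old->new): [mango jay]
  6. access ram: MISS. Cache (old->new): [mango jay ram]
  7. access mango: HIT. Cache (old->new): [mango jay ram]
  8. access mango: HIT. Cache (old->new): [mango jay ram]
  9. access ram: HIT. Cache (old->new): [mango jay ram]
  10. access bat: MISS. Cache (old->new): [mango jay ram bat]
  11. access jay: HIT. Cache (old->new): [mango jay ram bat]
  12. access bat: HIT. Cache (old->new): [mango jay ram bat]
  13. access mango: HIT. Cache (old->new): [mango jay ram bat]
  14. access jay: HIT. Cache (old->new): [mango jay ram bat]
  15. access cherry: MISS, evict mango. Cache (old->new): [jay ram bat cherry]
  16. access mango: MISS, evict jay. Cache (old->new): [ram bat cherry mango]
  17. access bat: HIT. Cache (old->new): [ram bat cherry mango]
  18. access mango: HIT. Cache (old->new): [ram bat cherry mango]
  19. access jay: MISS, evict ram. Cache (old->new): [bat cherry mango jay]
  20. access bat: HIT. Cache (old->new): [bat cherry mango jay]
  21. access mango: HIT. Cache (old->new): [bat cherry mango jay]
  22. access bat: HIT. Cache (old->new): [bat cherry mango jay]
  23. access mango: HIT. Cache (old->new): [bat cherry mango jay]
  24. access jay: HIT. Cache (old->new): [bat cherry mango jay]
  25. access mango: HIT. Cache (old->new): [bat cherry mango jay]
  26. access lime: MISS, evict bat. Cache (old->new): [cherry mango jay lime]
Total: 18 hits, 8 misses, 4 evictions

Answer: MMHHHMHHHMHHHHMMHHMHHHHHHM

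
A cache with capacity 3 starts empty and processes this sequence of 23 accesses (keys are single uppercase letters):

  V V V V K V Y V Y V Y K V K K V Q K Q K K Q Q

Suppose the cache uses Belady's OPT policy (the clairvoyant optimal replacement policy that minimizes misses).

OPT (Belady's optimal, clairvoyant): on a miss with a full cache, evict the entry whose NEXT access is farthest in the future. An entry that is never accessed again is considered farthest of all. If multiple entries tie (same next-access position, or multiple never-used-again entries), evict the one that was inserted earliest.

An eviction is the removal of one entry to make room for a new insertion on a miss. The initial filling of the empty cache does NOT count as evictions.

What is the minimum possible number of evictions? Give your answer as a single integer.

OPT (Belady) simulation (capacity=3):
  1. access V: MISS. Cache: [V]
  2. access V: HIT. Next use of V: step 3. Cache: [V]
  3. access V: HIT. Next use of V: step 4. Cache: [V]
  4. access V: HIT. Next use of V: step 6. Cache: [V]
  5. access K: MISS. Cache: [V K]
  6. access V: HIT. Next use of V: step 8. Cache: [V K]
  7. access Y: MISS. Cache: [V K Y]
  8. access V: HIT. Next use of V: step 10. Cache: [V K Y]
  9. access Y: HIT. Next use of Y: step 11. Cache: [V K Y]
  10. access V: HIT. Next use of V: step 13. Cache: [V K Y]
  11. access Y: HIT. Next use of Y: never. Cache: [V K Y]
  12. access K: HIT. Next use of K: step 14. Cache: [V K Y]
  13. access V: HIT. Next use of V: step 16. Cache: [V K Y]
  14. access K: HIT. Next use of K: step 15. Cache: [V K Y]
  15. access K: HIT. Next use of K: step 18. Cache: [V K Y]
  16. access V: HIT. Next use of V: never. Cache: [V K Y]
  17. access Q: MISS, evict V (next use: never). Cache: [K Y Q]
  18. access K: HIT. Next use of K: step 20. Cache: [K Y Q]
  19. access Q: HIT. Next use of Q: step 22. Cache: [K Y Q]
  20. access K: HIT. Next use of K: step 21. Cache: [K Y Q]
  21. access K: HIT. Next use of K: never. Cache: [K Y Q]
  22. access Q: HIT. Next use of Q: step 23. Cache: [K Y Q]
  23. access Q: HIT. Next use of Q: never. Cache: [K Y Q]
Total: 19 hits, 4 misses, 1 evictions

Answer: 1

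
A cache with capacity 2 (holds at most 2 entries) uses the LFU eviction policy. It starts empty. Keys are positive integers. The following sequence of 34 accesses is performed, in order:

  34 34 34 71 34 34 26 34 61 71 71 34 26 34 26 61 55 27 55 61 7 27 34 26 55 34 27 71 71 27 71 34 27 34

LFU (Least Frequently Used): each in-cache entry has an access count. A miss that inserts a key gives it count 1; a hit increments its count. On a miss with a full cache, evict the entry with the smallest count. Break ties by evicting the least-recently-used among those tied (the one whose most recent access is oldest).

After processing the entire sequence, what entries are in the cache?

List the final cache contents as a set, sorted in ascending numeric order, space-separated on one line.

Answer: 27 34

Derivation:
LFU simulation (capacity=2):
  1. access 34: MISS. Cache: [34(c=1)]
  2. access 34: HIT, count now 2. Cache: [34(c=2)]
  3. access 34: HIT, count now 3. Cache: [34(c=3)]
  4. access 71: MISS. Cache: [71(c=1) 34(c=3)]
  5. access 34: HIT, count now 4. Cache: [71(c=1) 34(c=4)]
  6. access 34: HIT, count now 5. Cache: [71(c=1) 34(c=5)]
  7. access 26: MISS, evict 71(c=1). Cache: [26(c=1) 34(c=5)]
  8. access 34: HIT, count now 6. Cache: [26(c=1) 34(c=6)]
  9. access 61: MISS, evict 26(c=1). Cache: [61(c=1) 34(c=6)]
  10. access 71: MISS, evict 61(c=1). Cache: [71(c=1) 34(c=6)]
  11. access 71: HIT, count now 2. Cache: [71(c=2) 34(c=6)]
  12. access 34: HIT, count now 7. Cache: [71(c=2) 34(c=7)]
  13. access 26: MISS, evict 71(c=2). Cache: [26(c=1) 34(c=7)]
  14. access 34: HIT, count now 8. Cache: [26(c=1) 34(c=8)]
  15. access 26: HIT, count now 2. Cache: [26(c=2) 34(c=8)]
  16. access 61: MISS, evict 26(c=2). Cache: [61(c=1) 34(c=8)]
  17. access 55: MISS, evict 61(c=1). Cache: [55(c=1) 34(c=8)]
  18. access 27: MISS, evict 55(c=1). Cache: [27(c=1) 34(c=8)]
  19. access 55: MISS, evict 27(c=1). Cache: [55(c=1) 34(c=8)]
  20. access 61: MISS, evict 55(c=1). Cache: [61(c=1) 34(c=8)]
  21. access 7: MISS, evict 61(c=1). Cache: [7(c=1) 34(c=8)]
  22. access 27: MISS, evict 7(c=1). Cache: [27(c=1) 34(c=8)]
  23. access 34: HIT, count now 9. Cache: [27(c=1) 34(c=9)]
  24. access 26: MISS, evict 27(c=1). Cache: [26(c=1) 34(c=9)]
  25. access 55: MISS, evict 26(c=1). Cache: [55(c=1) 34(c=9)]
  26. access 34: HIT, count now 10. Cache: [55(c=1) 34(c=10)]
  27. access 27: MISS, evict 55(c=1). Cache: [27(c=1) 34(c=10)]
  28. access 71: MISS, evict 27(c=1). Cache: [71(c=1) 34(c=10)]
  29. access 71: HIT, count now 2. Cache: [71(c=2) 34(c=10)]
  30. access 27: MISS, evict 71(c=2). Cache: [27(c=1) 34(c=10)]
  31. access 71: MISS, evict 27(c=1). Cache: [71(c=1) 34(c=10)]
  32. access 34: HIT, count now 11. Cache: [71(c=1) 34(c=11)]
  33. access 27: MISS, evict 71(c=1). Cache: [27(c=1) 34(c=11)]
  34. access 34: HIT, count now 12. Cache: [27(c=1) 34(c=12)]
Total: 14 hits, 20 misses, 18 evictions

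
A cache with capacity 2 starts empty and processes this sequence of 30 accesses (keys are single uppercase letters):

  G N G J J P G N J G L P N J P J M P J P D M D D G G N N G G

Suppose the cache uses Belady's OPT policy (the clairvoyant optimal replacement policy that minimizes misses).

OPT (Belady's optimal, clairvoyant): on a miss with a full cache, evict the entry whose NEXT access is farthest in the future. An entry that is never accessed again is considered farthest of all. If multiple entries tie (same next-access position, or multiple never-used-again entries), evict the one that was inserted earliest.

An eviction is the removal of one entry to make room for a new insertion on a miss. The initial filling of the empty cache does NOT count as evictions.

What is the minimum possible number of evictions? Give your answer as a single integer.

OPT (Belady) simulation (capacity=2):
  1. access G: MISS. Cache: [G]
  2. access N: MISS. Cache: [G N]
  3. access G: HIT. Next use of G: step 7. Cache: [G N]
  4. access J: MISS, evict N (next use: step 8). Cache: [G J]
  5. access J: HIT. Next use of J: step 9. Cache: [G J]
  6. access P: MISS, evict J (next use: step 9). Cache: [G P]
  7. access G: HIT. Next use of G: step 10. Cache: [G P]
  8. access N: MISS, evict P (next use: step 12). Cache: [G N]
  9. access J: MISS, evict N (next use: step 13). Cache: [G J]
  10. access G: HIT. Next use of G: step 25. Cache: [G J]
  11. access L: MISS, evict G (next use: step 25). Cache: [J L]
  12. access P: MISS, evict L (next use: never). Cache: [J P]
  13. access N: MISS, evict P (next use: step 15). Cache: [J N]
  14. access J: HIT. Next use of J: step 16. Cache: [J N]
  15. access P: MISS, evict N (next use: step 27). Cache: [J P]
  16. access J: HIT. Next use of J: step 19. Cache: [J P]
  17. access M: MISS, evict J (next use: step 19). Cache: [P M]
  18. access P: HIT. Next use of P: step 20. Cache: [P M]
  19. access J: MISS, evict M (next use: step 22). Cache: [P J]
  20. access P: HIT. Next use of P: never. Cache: [P J]
  21. access D: MISS, evict P (next use: never). Cache: [J D]
  22. access M: MISS, evict J (next use: never). Cache: [D M]
  23. access D: HIT. Next use of D: step 24. Cache: [D M]
  24. access D: HIT. Next use of D: never. Cache: [D M]
  25. access G: MISS, evict D (next use: never). Cache: [M G]
  26. access G: HIT. Next use of G: step 29. Cache: [M G]
  27. access N: MISS, evict M (next use: never). Cache: [G N]
  28. access N: HIT. Next use of N: never. Cache: [G N]
  29. access G: HIT. Next use of G: step 30. Cache: [G N]
  30. access G: HIT. Next use of G: never. Cache: [G N]
Total: 14 hits, 16 misses, 14 evictions

Answer: 14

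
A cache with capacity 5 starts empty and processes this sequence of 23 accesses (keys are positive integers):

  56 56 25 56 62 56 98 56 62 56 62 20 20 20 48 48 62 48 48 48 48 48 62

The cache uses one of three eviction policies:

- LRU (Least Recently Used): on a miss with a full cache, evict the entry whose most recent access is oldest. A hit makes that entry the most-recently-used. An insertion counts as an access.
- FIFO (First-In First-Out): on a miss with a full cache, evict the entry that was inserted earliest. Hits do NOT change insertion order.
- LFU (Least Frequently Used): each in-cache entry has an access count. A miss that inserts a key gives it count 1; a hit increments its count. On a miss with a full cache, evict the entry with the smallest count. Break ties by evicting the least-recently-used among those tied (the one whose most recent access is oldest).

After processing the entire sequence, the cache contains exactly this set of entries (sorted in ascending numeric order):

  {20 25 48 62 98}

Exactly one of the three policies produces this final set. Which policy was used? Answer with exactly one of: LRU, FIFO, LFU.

Simulating under each policy and comparing final sets:
  LRU: final set = {20 48 56 62 98} -> differs
  FIFO: final set = {20 25 48 62 98} -> MATCHES target
  LFU: final set = {20 48 56 62 98} -> differs
Only FIFO produces the target set.

Answer: FIFO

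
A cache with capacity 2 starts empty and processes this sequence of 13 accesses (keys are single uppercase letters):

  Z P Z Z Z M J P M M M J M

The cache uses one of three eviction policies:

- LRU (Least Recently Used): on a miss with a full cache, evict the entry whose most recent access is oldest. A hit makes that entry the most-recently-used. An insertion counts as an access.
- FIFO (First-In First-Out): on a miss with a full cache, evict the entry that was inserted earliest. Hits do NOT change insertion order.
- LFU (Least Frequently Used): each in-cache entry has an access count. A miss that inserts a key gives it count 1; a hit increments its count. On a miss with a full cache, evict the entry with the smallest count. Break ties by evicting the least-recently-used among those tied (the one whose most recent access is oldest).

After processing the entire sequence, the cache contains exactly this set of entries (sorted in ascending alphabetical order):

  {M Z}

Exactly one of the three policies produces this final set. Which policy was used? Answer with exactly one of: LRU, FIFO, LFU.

Answer: LFU

Derivation:
Simulating under each policy and comparing final sets:
  LRU: final set = {J M} -> differs
  FIFO: final set = {J M} -> differs
  LFU: final set = {M Z} -> MATCHES target
Only LFU produces the target set.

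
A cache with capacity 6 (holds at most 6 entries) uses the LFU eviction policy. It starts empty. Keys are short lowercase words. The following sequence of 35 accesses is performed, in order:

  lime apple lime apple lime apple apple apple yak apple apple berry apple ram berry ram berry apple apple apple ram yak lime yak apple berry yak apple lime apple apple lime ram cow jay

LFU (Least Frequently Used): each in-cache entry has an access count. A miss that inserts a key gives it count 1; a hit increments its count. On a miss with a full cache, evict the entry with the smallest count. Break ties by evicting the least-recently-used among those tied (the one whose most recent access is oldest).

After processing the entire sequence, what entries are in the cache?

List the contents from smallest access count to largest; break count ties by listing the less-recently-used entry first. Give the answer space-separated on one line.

LFU simulation (capacity=6):
  1. access lime: MISS. Cache: [lime(c=1)]
  2. access apple: MISS. Cache: [lime(c=1) apple(c=1)]
  3. access lime: HIT, count now 2. Cache: [apple(c=1) lime(c=2)]
  4. access apple: HIT, count now 2. Cache: [lime(c=2) apple(c=2)]
  5. access lime: HIT, count now 3. Cache: [apple(c=2) lime(c=3)]
  6. access apple: HIT, count now 3. Cache: [lime(c=3) apple(c=3)]
  7. access apple: HIT, count now 4. Cache: [lime(c=3) apple(c=4)]
  8. access apple: HIT, count now 5. Cache: [lime(c=3) apple(c=5)]
  9. access yak: MISS. Cache: [yak(c=1) lime(c=3) apple(c=5)]
  10. access apple: HIT, count now 6. Cache: [yak(c=1) lime(c=3) apple(c=6)]
  11. access apple: HIT, count now 7. Cache: [yak(c=1) lime(c=3) apple(c=7)]
  12. access berry: MISS. Cache: [yak(c=1) berry(c=1) lime(c=3) apple(c=7)]
  13. access apple: HIT, count now 8. Cache: [yak(c=1) berry(c=1) lime(c=3) apple(c=8)]
  14. access ram: MISS. Cache: [yak(c=1) berry(c=1) ram(c=1) lime(c=3) apple(c=8)]
  15. access berry: HIT, count now 2. Cache: [yak(c=1) ram(c=1) berry(c=2) lime(c=3) apple(c=8)]
  16. access ram: HIT, count now 2. Cache: [yak(c=1) berry(c=2) ram(c=2) lime(c=3) apple(c=8)]
  17. access berry: HIT, count now 3. Cache: [yak(c=1) ram(c=2) lime(c=3) berry(c=3) apple(c=8)]
  18. access apple: HIT, count now 9. Cache: [yak(c=1) ram(c=2) lime(c=3) berry(c=3) apple(c=9)]
  19. access apple: HIT, count now 10. Cache: [yak(c=1) ram(c=2) lime(c=3) berry(c=3) apple(c=10)]
  20. access apple: HIT, count now 11. Cache: [yak(c=1) ram(c=2) lime(c=3) berry(c=3) apple(c=11)]
  21. access ram: HIT, count now 3. Cache: [yak(c=1) lime(c=3) berry(c=3) ram(c=3) apple(c=11)]
  22. access yak: HIT, count now 2. Cache: [yak(c=2) lime(c=3) berry(c=3) ram(c=3) apple(c=11)]
  23. access lime: HIT, count now 4. Cache: [yak(c=2) berry(c=3) ram(c=3) lime(c=4) apple(c=11)]
  24. access yak: HIT, count now 3. Cache: [berry(c=3) ram(c=3) yak(c=3) lime(c=4) apple(c=11)]
  25. access apple: HIT, count now 12. Cache: [berry(c=3) ram(c=3) yak(c=3) lime(c=4) apple(c=12)]
  26. access berry: HIT, count now 4. Cache: [ram(c=3) yak(c=3) lime(c=4) berry(c=4) apple(c=12)]
  27. access yak: HIT, count now 4. Cache: [ram(c=3) lime(c=4) berry(c=4) yak(c=4) apple(c=12)]
  28. access apple: HIT, count now 13. Cache: [ram(c=3) lime(c=4) berry(c=4) yak(c=4) apple(c=13)]
  29. access lime: HIT, count now 5. Cache: [ram(c=3) berry(c=4) yak(c=4) lime(c=5) apple(c=13)]
  30. access apple: HIT, count now 14. Cache: [ram(c=3) berry(c=4) yak(c=4) lime(c=5) apple(c=14)]
  31. access apple: HIT, count now 15. Cache: [ram(c=3) berry(c=4) yak(c=4) lime(c=5) apple(c=15)]
  32. access lime: HIT, count now 6. Cache: [ram(c=3) berry(c=4) yak(c=4) lime(c=6) apple(c=15)]
  33. access ram: HIT, count now 4. Cache: [berry(c=4) yak(c=4) ram(c=4) lime(c=6) apple(c=15)]
  34. access cow: MISS. Cache: [cow(c=1) berry(c=4) yak(c=4) ram(c=4) lime(c=6) apple(c=15)]
  35. access jay: MISS, evict cow(c=1). Cache: [jay(c=1) berry(c=4) yak(c=4) ram(c=4) lime(c=6) apple(c=15)]
Total: 28 hits, 7 misses, 1 evictions

Answer: jay berry yak ram lime apple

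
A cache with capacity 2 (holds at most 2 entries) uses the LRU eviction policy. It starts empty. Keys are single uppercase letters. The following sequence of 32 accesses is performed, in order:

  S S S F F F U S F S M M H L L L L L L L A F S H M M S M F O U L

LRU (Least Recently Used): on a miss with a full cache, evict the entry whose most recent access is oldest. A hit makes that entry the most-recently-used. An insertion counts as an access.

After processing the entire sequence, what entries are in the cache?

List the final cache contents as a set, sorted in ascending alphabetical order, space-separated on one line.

Answer: L U

Derivation:
LRU simulation (capacity=2):
  1. access S: MISS. Cache (LRU->MRU): [S]
  2. access S: HIT. Cache (LRU->MRU): [S]
  3. access S: HIT. Cache (LRU->MRU): [S]
  4. access F: MISS. Cache (LRU->MRU): [S F]
  5. access F: HIT. Cache (LRU->MRU): [S F]
  6. access F: HIT. Cache (LRU->MRU): [S F]
  7. access U: MISS, evict S. Cache (LRU->MRU): [F U]
  8. access S: MISS, evict F. Cache (LRU->MRU): [U S]
  9. access F: MISS, evict U. Cache (LRU->MRU): [S F]
  10. access S: HIT. Cache (LRU->MRU): [F S]
  11. access M: MISS, evict F. Cache (LRU->MRU): [S M]
  12. access M: HIT. Cache (LRU->MRU): [S M]
  13. access H: MISS, evict S. Cache (LRU->MRU): [M H]
  14. access L: MISS, evict M. Cache (LRU->MRU): [H L]
  15. access L: HIT. Cache (LRU->MRU): [H L]
  16. access L: HIT. Cache (LRU->MRU): [H L]
  17. access L: HIT. Cache (LRU->MRU): [H L]
  18. access L: HIT. Cache (LRU->MRU): [H L]
  19. access L: HIT. Cache (LRU->MRU): [H L]
  20. access L: HIT. Cache (LRU->MRU): [H L]
  21. access A: MISS, evict H. Cache (LRU->MRU): [L A]
  22. access F: MISS, evict L. Cache (LRU->MRU): [A F]
  23. access S: MISS, evict A. Cache (LRU->MRU): [F S]
  24. access H: MISS, evict F. Cache (LRU->MRU): [S H]
  25. access M: MISS, evict S. Cache (LRU->MRU): [H M]
  26. access M: HIT. Cache (LRU->MRU): [H M]
  27. access S: MISS, evict H. Cache (LRU->MRU): [M S]
  28. access M: HIT. Cache (LRU->MRU): [S M]
  29. access F: MISS, evict S. Cache (LRU->MRU): [M F]
  30. access O: MISS, evict M. Cache (LRU->MRU): [F O]
  31. access U: MISS, evict F. Cache (LRU->MRU): [O U]
  32. access L: MISS, evict O. Cache (LRU->MRU): [U L]
Total: 14 hits, 18 misses, 16 evictions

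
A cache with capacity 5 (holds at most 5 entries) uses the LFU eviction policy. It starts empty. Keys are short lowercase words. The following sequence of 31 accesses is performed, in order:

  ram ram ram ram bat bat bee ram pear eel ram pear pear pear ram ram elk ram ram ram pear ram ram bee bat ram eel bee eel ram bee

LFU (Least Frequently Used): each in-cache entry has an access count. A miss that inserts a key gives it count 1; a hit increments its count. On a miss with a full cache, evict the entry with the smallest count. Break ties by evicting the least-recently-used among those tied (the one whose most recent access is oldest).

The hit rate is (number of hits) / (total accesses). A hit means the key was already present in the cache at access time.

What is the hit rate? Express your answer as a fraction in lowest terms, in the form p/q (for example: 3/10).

LFU simulation (capacity=5):
  1. access ram: MISS. Cache: [ram(c=1)]
  2. access ram: HIT, count now 2. Cache: [ram(c=2)]
  3. access ram: HIT, count now 3. Cache: [ram(c=3)]
  4. access ram: HIT, count now 4. Cache: [ram(c=4)]
  5. access bat: MISS. Cache: [bat(c=1) ram(c=4)]
  6. access bat: HIT, count now 2. Cache: [bat(c=2) ram(c=4)]
  7. access bee: MISS. Cache: [bee(c=1) bat(c=2) ram(c=4)]
  8. access ram: HIT, count now 5. Cache: [bee(c=1) bat(c=2) ram(c=5)]
  9. access pear: MISS. Cache: [bee(c=1) pear(c=1) bat(c=2) ram(c=5)]
  10. access eel: MISS. Cache: [bee(c=1) pear(c=1) eel(c=1) bat(c=2) ram(c=5)]
  11. access ram: HIT, count now 6. Cache: [bee(c=1) pear(c=1) eel(c=1) bat(c=2) ram(c=6)]
  12. access pear: HIT, count now 2. Cache: [bee(c=1) eel(c=1) bat(c=2) pear(c=2) ram(c=6)]
  13. access pear: HIT, count now 3. Cache: [bee(c=1) eel(c=1) bat(c=2) pear(c=3) ram(c=6)]
  14. access pear: HIT, count now 4. Cache: [bee(c=1) eel(c=1) bat(c=2) pear(c=4) ram(c=6)]
  15. access ram: HIT, count now 7. Cache: [bee(c=1) eel(c=1) bat(c=2) pear(c=4) ram(c=7)]
  16. access ram: HIT, count now 8. Cache: [bee(c=1) eel(c=1) bat(c=2) pear(c=4) ram(c=8)]
  17. access elk: MISS, evict bee(c=1). Cache: [eel(c=1) elk(c=1) bat(c=2) pear(c=4) ram(c=8)]
  18. access ram: HIT, count now 9. Cache: [eel(c=1) elk(c=1) bat(c=2) pear(c=4) ram(c=9)]
  19. access ram: HIT, count now 10. Cache: [eel(c=1) elk(c=1) bat(c=2) pear(c=4) ram(c=10)]
  20. access ram: HIT, count now 11. Cache: [eel(c=1) elk(c=1) bat(c=2) pear(c=4) ram(c=11)]
  21. access pear: HIT, count now 5. Cache: [eel(c=1) elk(c=1) bat(c=2) pear(c=5) ram(c=11)]
  22. access ram: HIT, count now 12. Cache: [eel(c=1) elk(c=1) bat(c=2) pear(c=5) ram(c=12)]
  23. access ram: HIT, count now 13. Cache: [eel(c=1) elk(c=1) bat(c=2) pear(c=5) ram(c=13)]
  24. access bee: MISS, evict eel(c=1). Cache: [elk(c=1) bee(c=1) bat(c=2) pear(c=5) ram(c=13)]
  25. access bat: HIT, count now 3. Cache: [elk(c=1) bee(c=1) bat(c=3) pear(c=5) ram(c=13)]
  26. access ram: HIT, count now 14. Cache: [elk(c=1) bee(c=1) bat(c=3) pear(c=5) ram(c=14)]
  27. access eel: MISS, evict elk(c=1). Cache: [bee(c=1) eel(c=1) bat(c=3) pear(c=5) ram(c=14)]
  28. access bee: HIT, count now 2. Cache: [eel(c=1) bee(c=2) bat(c=3) pear(c=5) ram(c=14)]
  29. access eel: HIT, count now 2. Cache: [bee(c=2) eel(c=2) bat(c=3) pear(c=5) ram(c=14)]
  30. access ram: HIT, count now 15. Cache: [bee(c=2) eel(c=2) bat(c=3) pear(c=5) ram(c=15)]
  31. access bee: HIT, count now 3. Cache: [eel(c=2) bat(c=3) bee(c=3) pear(c=5) ram(c=15)]
Total: 23 hits, 8 misses, 3 evictions

Hit rate = 23/31

Answer: 23/31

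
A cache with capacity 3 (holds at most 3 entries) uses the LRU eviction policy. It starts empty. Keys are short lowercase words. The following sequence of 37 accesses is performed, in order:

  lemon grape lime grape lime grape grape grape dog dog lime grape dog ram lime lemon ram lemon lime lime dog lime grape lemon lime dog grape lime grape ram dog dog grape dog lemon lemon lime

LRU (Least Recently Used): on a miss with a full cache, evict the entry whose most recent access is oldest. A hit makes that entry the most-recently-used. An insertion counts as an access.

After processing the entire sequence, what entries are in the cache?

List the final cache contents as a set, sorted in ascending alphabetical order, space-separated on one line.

Answer: dog lemon lime

Derivation:
LRU simulation (capacity=3):
  1. access lemon: MISS. Cache (LRU->MRU): [lemon]
  2. access grape: MISS. Cache (LRU->MRU): [lemon grape]
  3. access lime: MISS. Cache (LRU->MRU): [lemon grape lime]
  4. access grape: HIT. Cache (LRU->MRU): [lemon lime grape]
  5. access lime: HIT. Cache (LRU->MRU): [lemon grape lime]
  6. access grape: HIT. Cache (LRU->MRU): [lemon lime grape]
  7. access grape: HIT. Cache (LRU->MRU): [lemon lime grape]
  8. access grape: HIT. Cache (LRU->MRU): [lemon lime grape]
  9. access dog: MISS, evict lemon. Cache (LRU->MRU): [lime grape dog]
  10. access dog: HIT. Cache (LRU->MRU): [lime grape dog]
  11. access lime: HIT. Cache (LRU->MRU): [grape dog lime]
  12. access grape: HIT. Cache (LRU->MRU): [dog lime grape]
  13. access dog: HIT. Cache (LRU->MRU): [lime grape dog]
  14. access ram: MISS, evict lime. Cache (LRU->MRU): [grape dog ram]
  15. access lime: MISS, evict grape. Cache (LRU->MRU): [dog ram lime]
  16. access lemon: MISS, evict dog. Cache (LRU->MRU): [ram lime lemon]
  17. access ram: HIT. Cache (LRU->MRU): [lime lemon ram]
  18. access lemon: HIT. Cache (LRU->MRU): [lime ram lemon]
  19. access lime: HIT. Cache (LRU->MRU): [ram lemon lime]
  20. access lime: HIT. Cache (LRU->MRU): [ram lemon lime]
  21. access dog: MISS, evict ram. Cache (LRU->MRU): [lemon lime dog]
  22. access lime: HIT. Cache (LRU->MRU): [lemon dog lime]
  23. access grape: MISS, evict lemon. Cache (LRU->MRU): [dog lime grape]
  24. access lemon: MISS, evict dog. Cache (LRU->MRU): [lime grape lemon]
  25. access lime: HIT. Cache (LRU->MRU): [grape lemon lime]
  26. access dog: MISS, evict grape. Cache (LRU->MRU): [lemon lime dog]
  27. access grape: MISS, evict lemon. Cache (LRU->MRU): [lime dog grape]
  28. access lime: HIT. Cache (LRU->MRU): [dog grape lime]
  29. access grape: HIT. Cache (LRU->MRU): [dog lime grape]
  30. access ram: MISS, evict dog. Cache (LRU->MRU): [lime grape ram]
  31. access dog: MISS, evict lime. Cache (LRU->MRU): [grape ram dog]
  32. access dog: HIT. Cache (LRU->MRU): [grape ram dog]
  33. access grape: HIT. Cache (LRU->MRU): [ram dog grape]
  34. access dog: HIT. Cache (LRU->MRU): [ram grape dog]
  35. access lemon: MISS, evict ram. Cache (LRU->MRU): [grape dog lemon]
  36. access lemon: HIT. Cache (LRU->MRU): [grape dog lemon]
  37. access lime: MISS, evict grape. Cache (LRU->MRU): [dog lemon lime]
Total: 21 hits, 16 misses, 13 evictions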